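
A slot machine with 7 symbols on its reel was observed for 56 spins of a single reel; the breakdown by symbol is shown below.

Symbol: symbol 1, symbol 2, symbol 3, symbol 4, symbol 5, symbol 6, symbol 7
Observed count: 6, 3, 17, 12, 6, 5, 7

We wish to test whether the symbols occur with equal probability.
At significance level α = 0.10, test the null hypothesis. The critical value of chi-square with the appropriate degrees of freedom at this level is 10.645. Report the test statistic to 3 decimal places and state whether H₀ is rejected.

17.500; reject

Expected count for each of the 7 categories: 56/7 = 8.
cat           O        E   (O−E)²/E
symbol 1      6        8     0.5000
symbol 2      3        8     3.1250
symbol 3     17        8    10.1250
symbol 4     12        8     2.0000
symbol 5      6        8     0.5000
symbol 6      5        8     1.1250
symbol 7      7        8     0.1250
Sum = 17.500
df = 6. Since 17.500 > 10.645, we reject H₀.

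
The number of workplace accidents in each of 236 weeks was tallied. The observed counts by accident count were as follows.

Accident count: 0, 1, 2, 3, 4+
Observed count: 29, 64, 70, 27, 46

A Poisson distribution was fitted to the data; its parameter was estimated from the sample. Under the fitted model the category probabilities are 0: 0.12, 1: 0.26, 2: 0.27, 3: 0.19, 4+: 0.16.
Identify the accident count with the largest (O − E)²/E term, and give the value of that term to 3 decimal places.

3, 7.098

Expected counts E_i = n·p_i: 236×0.12 = 28.32, 236×0.26 = 61.36, 236×0.27 = 63.72, 236×0.19 = 44.84, 236×0.16 = 37.76.
cat         O        E   (O−E)²/E
0          29    28.32     0.0163
1          64    61.36     0.1136
2          70    63.72     0.6189
3          27    44.84     7.0978
4+         46    37.76     1.7981
The largest term is for 3: 7.098.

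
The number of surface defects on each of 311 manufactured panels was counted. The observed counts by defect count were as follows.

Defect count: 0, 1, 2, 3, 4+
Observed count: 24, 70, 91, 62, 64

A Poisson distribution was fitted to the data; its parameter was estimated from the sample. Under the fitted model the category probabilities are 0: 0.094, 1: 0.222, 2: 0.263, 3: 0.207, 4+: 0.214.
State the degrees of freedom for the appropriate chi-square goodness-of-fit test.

There are k = 5 categories and 1 parameter estimated from the data, so df = 5 − 1 − 1 = 3.

3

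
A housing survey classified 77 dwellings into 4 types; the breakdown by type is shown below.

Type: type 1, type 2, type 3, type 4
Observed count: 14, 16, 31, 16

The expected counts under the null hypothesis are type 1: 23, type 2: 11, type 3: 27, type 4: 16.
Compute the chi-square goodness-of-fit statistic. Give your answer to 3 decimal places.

6.387

type 1: (14 − 23)²/23 = 81/23 = 3.5217
type 2: (16 − 11)²/11 = 25/11 = 2.2727
type 3: (31 − 27)²/27 = 16/27 = 0.5926
type 4: (16 − 16)²/16 = 0/16 = 0.0000
Sum = 6.387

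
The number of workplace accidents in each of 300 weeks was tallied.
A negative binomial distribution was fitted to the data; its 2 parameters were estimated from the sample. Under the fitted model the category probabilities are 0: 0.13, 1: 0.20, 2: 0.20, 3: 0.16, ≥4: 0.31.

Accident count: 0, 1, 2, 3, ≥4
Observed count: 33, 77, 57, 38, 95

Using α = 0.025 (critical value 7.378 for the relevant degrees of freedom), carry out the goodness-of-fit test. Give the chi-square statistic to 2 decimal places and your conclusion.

8.02; reject

Expected counts E_i = n·p_i: 300×0.13 = 39, 300×0.20 = 60, 300×0.20 = 60, 300×0.16 = 48, 300×0.31 = 93.
χ² = (33−39)²/39 + (77−60)²/60 + (57−60)²/60 + (38−48)²/48 + (95−93)²/93
   = 0.923 + 4.817 + 0.150 + 2.083 + 0.043
Sum = 8.02
df = 2. Since 8.02 > 7.378, we reject H₀.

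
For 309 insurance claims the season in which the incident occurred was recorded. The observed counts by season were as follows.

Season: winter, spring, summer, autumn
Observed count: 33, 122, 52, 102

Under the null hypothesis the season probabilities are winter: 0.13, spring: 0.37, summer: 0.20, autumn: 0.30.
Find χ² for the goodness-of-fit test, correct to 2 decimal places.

Expected counts E_i = n·p_i: 309×0.13 = 40.17, 309×0.37 = 114.33, 309×0.20 = 61.8, 309×0.30 = 92.7.
winter: (33 − 40.17)²/40.17 = 51.4089/40.17 = 1.280
spring: (122 − 114.33)²/114.33 = 58.8289/114.33 = 0.515
summer: (52 − 61.8)²/61.8 = 96.04/61.8 = 1.554
autumn: (102 − 92.7)²/92.7 = 86.49/92.7 = 0.933
Sum = 4.28

4.28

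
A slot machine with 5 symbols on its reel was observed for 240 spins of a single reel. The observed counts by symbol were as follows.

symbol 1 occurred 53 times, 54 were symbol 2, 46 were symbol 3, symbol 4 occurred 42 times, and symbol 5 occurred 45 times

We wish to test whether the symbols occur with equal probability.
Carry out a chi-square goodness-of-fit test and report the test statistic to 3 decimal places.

2.292

Expected count for each of the 5 categories: 240/5 = 48.
symbol 1: (53 − 48)²/48 = 25/48 = 0.5208
symbol 2: (54 − 48)²/48 = 36/48 = 0.7500
symbol 3: (46 − 48)²/48 = 4/48 = 0.0833
symbol 4: (42 − 48)²/48 = 36/48 = 0.7500
symbol 5: (45 − 48)²/48 = 9/48 = 0.1875
Sum = 2.292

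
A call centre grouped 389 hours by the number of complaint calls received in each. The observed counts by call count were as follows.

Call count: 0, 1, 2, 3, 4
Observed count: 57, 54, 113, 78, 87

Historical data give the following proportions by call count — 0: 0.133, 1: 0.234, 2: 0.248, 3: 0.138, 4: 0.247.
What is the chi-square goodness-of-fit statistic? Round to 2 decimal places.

Expected counts E_i = n·p_i: 389×0.133 = 51.737, 389×0.234 = 91.026, 389×0.248 = 96.472, 389×0.138 = 53.682, 389×0.247 = 96.083.
cat         O        E   (O−E)²/E
0          57   51.737      0.535
1          54   91.026     15.061
2         113   96.472      2.832
3          78   53.682     11.016
4          87   96.083      0.859
Sum = 30.30

30.30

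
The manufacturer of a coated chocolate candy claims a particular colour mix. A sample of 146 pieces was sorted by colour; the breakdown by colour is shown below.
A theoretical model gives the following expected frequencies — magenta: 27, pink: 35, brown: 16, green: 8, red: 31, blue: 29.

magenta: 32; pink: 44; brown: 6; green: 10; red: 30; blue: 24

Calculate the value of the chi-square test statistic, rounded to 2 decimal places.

χ² = (32−27)²/27 + (44−35)²/35 + (6−16)²/16 + (10−8)²/8 + (30−31)²/31 + (24−29)²/29
   = 0.926 + 2.314 + 6.250 + 0.500 + 0.032 + 0.862
Sum = 10.88

10.88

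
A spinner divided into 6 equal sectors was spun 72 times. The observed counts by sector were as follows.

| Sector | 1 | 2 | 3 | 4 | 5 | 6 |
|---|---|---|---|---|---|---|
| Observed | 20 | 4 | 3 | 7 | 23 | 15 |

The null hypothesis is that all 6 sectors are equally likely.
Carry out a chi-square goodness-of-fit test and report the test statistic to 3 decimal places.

30.333

Expected count for each of the 6 categories: 72/6 = 12.
1: (20 − 12)²/12 = 64/12 = 5.3333
2: (4 − 12)²/12 = 64/12 = 5.3333
3: (3 − 12)²/12 = 81/12 = 6.7500
4: (7 − 12)²/12 = 25/12 = 2.0833
5: (23 − 12)²/12 = 121/12 = 10.0833
6: (15 − 12)²/12 = 9/12 = 0.7500
Sum = 30.333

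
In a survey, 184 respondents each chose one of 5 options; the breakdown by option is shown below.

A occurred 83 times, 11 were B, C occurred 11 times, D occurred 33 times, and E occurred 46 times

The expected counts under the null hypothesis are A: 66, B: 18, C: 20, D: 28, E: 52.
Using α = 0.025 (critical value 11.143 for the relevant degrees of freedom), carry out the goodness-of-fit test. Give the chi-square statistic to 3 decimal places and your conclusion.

A: (83 − 66)²/66 = 289/66 = 4.3788
B: (11 − 18)²/18 = 49/18 = 2.7222
C: (11 − 20)²/20 = 81/20 = 4.0500
D: (33 − 28)²/28 = 25/28 = 0.8929
E: (46 − 52)²/52 = 36/52 = 0.6923
Sum = 12.736
df = 4. Since 12.736 > 11.143, we reject H₀.

12.736; reject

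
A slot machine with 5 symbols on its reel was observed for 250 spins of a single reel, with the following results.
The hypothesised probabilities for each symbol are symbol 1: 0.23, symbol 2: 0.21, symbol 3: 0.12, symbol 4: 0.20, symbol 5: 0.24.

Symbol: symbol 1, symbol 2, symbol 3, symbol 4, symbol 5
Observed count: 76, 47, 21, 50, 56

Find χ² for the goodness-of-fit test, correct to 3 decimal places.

9.495

Expected counts E_i = n·p_i: 250×0.23 = 57.5, 250×0.21 = 52.5, 250×0.12 = 30, 250×0.20 = 50, 250×0.24 = 60.
χ² = (76−57.5)²/57.5 + (47−52.5)²/52.5 + (21−30)²/30 + (50−50)²/50 + (56−60)²/60
   = 5.9522 + 0.5762 + 2.7000 + 0.0000 + 0.2667
Sum = 9.495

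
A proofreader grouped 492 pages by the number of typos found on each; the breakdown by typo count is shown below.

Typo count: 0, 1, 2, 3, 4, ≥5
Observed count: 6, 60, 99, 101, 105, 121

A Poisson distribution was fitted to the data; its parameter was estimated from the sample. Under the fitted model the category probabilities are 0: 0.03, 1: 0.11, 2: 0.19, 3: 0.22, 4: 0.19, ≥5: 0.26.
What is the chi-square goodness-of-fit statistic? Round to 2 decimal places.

Expected counts E_i = n·p_i: 492×0.03 = 14.76, 492×0.11 = 54.12, 492×0.19 = 93.48, 492×0.22 = 108.24, 492×0.19 = 93.48, 492×0.26 = 127.92.
0: (6 − 14.76)²/14.76 = 76.7376/14.76 = 5.199
1: (60 − 54.12)²/54.12 = 34.5744/54.12 = 0.639
2: (99 − 93.48)²/93.48 = 30.4704/93.48 = 0.326
3: (101 − 108.24)²/108.24 = 52.4176/108.24 = 0.484
4: (105 − 93.48)²/93.48 = 132.7104/93.48 = 1.420
≥5: (121 − 127.92)²/127.92 = 47.8864/127.92 = 0.374
Sum = 8.44

8.44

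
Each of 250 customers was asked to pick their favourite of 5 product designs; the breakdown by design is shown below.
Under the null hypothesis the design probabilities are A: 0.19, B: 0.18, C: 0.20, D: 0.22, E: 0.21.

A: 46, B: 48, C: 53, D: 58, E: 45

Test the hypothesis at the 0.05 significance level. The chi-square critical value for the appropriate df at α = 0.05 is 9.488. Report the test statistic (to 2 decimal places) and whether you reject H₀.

Expected counts E_i = n·p_i: 250×0.19 = 47.5, 250×0.18 = 45, 250×0.20 = 50, 250×0.22 = 55, 250×0.21 = 52.5.
cat         O        E   (O−E)²/E
A          46     47.5      0.047
B          48       45      0.200
C          53       50      0.180
D          58       55      0.164
E          45     52.5      1.071
Sum = 1.66
df = 4. Since 1.66 < 9.488, we do not reject H₀.

1.66; do not reject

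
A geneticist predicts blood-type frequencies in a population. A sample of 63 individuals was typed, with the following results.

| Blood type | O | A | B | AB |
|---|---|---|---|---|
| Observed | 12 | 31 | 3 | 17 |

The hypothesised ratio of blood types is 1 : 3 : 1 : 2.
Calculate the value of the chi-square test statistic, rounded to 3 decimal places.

Ratio total = 7. Expected counts: 63×1/7 = 9, 63×3/7 = 27, 63×1/7 = 9, 63×2/7 = 18.
χ² = (12−9)²/9 + (31−27)²/27 + (3−9)²/9 + (17−18)²/18
   = 1.0000 + 0.5926 + 4.0000 + 0.0556
Sum = 5.648

5.648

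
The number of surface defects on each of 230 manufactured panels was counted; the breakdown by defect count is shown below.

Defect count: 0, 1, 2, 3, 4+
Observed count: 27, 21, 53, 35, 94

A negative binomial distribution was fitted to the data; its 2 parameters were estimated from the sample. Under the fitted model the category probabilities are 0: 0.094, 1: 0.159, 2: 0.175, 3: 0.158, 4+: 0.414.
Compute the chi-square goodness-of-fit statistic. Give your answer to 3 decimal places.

Expected counts E_i = n·p_i: 230×0.094 = 21.62, 230×0.159 = 36.57, 230×0.175 = 40.25, 230×0.158 = 36.34, 230×0.414 = 95.22.
0: (27 − 21.62)²/21.62 = 28.9444/21.62 = 1.3388
1: (21 − 36.57)²/36.57 = 242.4249/36.57 = 6.6291
2: (53 − 40.25)²/40.25 = 162.5625/40.25 = 4.0388
3: (35 − 36.34)²/36.34 = 1.7956/36.34 = 0.0494
4+: (94 − 95.22)²/95.22 = 1.4884/95.22 = 0.0156
Sum = 12.072

12.072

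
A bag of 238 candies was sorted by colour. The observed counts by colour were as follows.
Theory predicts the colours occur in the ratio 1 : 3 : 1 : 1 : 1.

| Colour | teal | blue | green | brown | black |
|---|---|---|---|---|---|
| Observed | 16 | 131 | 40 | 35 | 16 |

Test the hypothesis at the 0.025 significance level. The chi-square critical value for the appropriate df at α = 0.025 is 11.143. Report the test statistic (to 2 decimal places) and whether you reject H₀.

28.39; reject

Ratio total = 7. Expected counts: 238×1/7 = 34, 238×3/7 = 102, 238×1/7 = 34, 238×1/7 = 34, 238×1/7 = 34.
teal: (16 − 34)²/34 = 324/34 = 9.529
blue: (131 − 102)²/102 = 841/102 = 8.245
green: (40 − 34)²/34 = 36/34 = 1.059
brown: (35 − 34)²/34 = 1/34 = 0.029
black: (16 − 34)²/34 = 324/34 = 9.529
Sum = 28.39
df = 4. Since 28.39 > 11.143, we reject H₀.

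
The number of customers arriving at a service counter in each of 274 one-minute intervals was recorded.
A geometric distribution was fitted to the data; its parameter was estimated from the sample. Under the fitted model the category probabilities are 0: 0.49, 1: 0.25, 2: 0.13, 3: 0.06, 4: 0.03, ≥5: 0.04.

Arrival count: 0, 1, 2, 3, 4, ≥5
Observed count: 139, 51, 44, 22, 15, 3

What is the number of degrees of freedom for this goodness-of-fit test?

There are k = 6 categories and 1 parameter estimated from the data, so df = 6 − 1 − 1 = 4.

4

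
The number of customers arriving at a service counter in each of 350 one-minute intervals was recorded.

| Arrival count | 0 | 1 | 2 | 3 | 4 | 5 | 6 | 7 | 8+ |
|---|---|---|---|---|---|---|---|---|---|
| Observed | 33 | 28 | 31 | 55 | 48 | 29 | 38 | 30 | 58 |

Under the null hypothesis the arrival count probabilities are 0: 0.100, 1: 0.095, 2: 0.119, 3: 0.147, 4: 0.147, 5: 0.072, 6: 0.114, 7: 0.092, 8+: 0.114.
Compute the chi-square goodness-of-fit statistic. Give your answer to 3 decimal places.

Expected counts E_i = n·p_i: 350×0.100 = 35, 350×0.095 = 33.25, 350×0.119 = 41.65, 350×0.147 = 51.45, 350×0.147 = 51.45, 350×0.072 = 25.2, 350×0.114 = 39.9, 350×0.092 = 32.2, 350×0.114 = 39.9.
cat         O        E   (O−E)²/E
0          33       35     0.1143
1          28    33.25     0.8289
2          31    41.65     2.7232
3          55    51.45     0.2449
4          48    51.45     0.2313
5          29     25.2     0.5730
6          38     39.9     0.0905
7          30     32.2     0.1503
8+         58     39.9     8.2108
Sum = 13.167

13.167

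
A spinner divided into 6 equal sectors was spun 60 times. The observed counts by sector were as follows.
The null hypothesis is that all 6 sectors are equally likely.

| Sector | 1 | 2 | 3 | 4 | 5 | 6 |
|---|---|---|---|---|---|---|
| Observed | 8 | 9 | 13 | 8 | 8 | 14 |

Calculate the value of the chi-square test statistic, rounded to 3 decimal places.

3.800

Expected count for each of the 6 categories: 60/6 = 10.
cat         O        E   (O−E)²/E
1           8       10     0.4000
2           9       10     0.1000
3          13       10     0.9000
4           8       10     0.4000
5           8       10     0.4000
6          14       10     1.6000
Sum = 3.800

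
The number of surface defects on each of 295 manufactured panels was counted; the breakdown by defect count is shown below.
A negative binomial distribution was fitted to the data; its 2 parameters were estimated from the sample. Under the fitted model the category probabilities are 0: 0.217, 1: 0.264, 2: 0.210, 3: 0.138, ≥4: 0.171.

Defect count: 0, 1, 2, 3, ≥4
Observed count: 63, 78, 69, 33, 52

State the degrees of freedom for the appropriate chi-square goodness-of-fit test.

2

There are k = 5 categories and 2 parameters estimated from the data, so df = 5 − 1 − 2 = 2.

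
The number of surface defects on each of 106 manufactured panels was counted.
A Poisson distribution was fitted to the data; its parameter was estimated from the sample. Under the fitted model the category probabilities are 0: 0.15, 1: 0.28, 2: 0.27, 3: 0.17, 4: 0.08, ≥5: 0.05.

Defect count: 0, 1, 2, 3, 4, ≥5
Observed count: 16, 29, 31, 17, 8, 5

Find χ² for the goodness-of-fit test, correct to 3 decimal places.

0.316

Expected counts E_i = n·p_i: 106×0.15 = 15.9, 106×0.28 = 29.68, 106×0.27 = 28.62, 106×0.17 = 18.02, 106×0.08 = 8.48, 106×0.05 = 5.3.
χ² = (16−15.9)²/15.9 + (29−29.68)²/29.68 + (31−28.62)²/28.62 + (17−18.02)²/18.02 + (8−8.48)²/8.48 + (5−5.3)²/5.3
   = 0.0006 + 0.0156 + 0.1979 + 0.0577 + 0.0272 + 0.0170
Sum = 0.316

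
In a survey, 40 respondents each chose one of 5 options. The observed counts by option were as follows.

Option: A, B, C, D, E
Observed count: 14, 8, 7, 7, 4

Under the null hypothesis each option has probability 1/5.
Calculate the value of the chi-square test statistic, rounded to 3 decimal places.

6.750

Under H₀ each category has probability 1/5, so each expected count is 40/5 = 8.
A: (14 − 8)²/8 = 36/8 = 4.5000
B: (8 − 8)²/8 = 0/8 = 0.0000
C: (7 − 8)²/8 = 1/8 = 0.1250
D: (7 − 8)²/8 = 1/8 = 0.1250
E: (4 − 8)²/8 = 16/8 = 2.0000
Sum = 6.750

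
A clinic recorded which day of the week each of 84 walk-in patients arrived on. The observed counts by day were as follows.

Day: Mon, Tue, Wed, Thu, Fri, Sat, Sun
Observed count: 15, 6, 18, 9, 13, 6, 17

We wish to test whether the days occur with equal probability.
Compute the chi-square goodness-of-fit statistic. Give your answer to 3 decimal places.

12.667

Expected count for each of the 7 categories: 84/7 = 12.
Mon: (15 − 12)²/12 = 9/12 = 0.7500
Tue: (6 − 12)²/12 = 36/12 = 3.0000
Wed: (18 − 12)²/12 = 36/12 = 3.0000
Thu: (9 − 12)²/12 = 9/12 = 0.7500
Fri: (13 − 12)²/12 = 1/12 = 0.0833
Sat: (6 − 12)²/12 = 36/12 = 3.0000
Sun: (17 − 12)²/12 = 25/12 = 2.0833
Sum = 12.667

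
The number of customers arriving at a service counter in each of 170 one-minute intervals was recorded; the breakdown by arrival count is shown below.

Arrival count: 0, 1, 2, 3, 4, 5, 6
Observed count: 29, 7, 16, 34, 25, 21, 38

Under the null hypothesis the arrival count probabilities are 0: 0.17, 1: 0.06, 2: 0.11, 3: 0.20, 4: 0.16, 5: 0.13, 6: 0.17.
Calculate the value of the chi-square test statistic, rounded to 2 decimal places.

4.49

Expected counts E_i = n·p_i: 170×0.17 = 28.9, 170×0.06 = 10.2, 170×0.11 = 18.7, 170×0.20 = 34, 170×0.16 = 27.2, 170×0.13 = 22.1, 170×0.17 = 28.9.
cat         O        E   (O−E)²/E
0          29     28.9      0.000
1           7     10.2      1.004
2          16     18.7      0.390
3          34       34      0.000
4          25     27.2      0.178
5          21     22.1      0.055
6          38     28.9      2.865
Sum = 4.49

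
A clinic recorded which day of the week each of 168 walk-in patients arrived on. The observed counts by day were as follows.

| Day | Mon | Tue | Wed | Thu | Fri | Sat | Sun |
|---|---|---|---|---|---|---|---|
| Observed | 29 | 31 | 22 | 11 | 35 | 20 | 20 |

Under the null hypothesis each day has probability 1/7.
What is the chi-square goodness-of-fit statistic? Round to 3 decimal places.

16.667

Expected count for each of the 7 categories: 168/7 = 24.
Mon: (29 − 24)²/24 = 25/24 = 1.0417
Tue: (31 − 24)²/24 = 49/24 = 2.0417
Wed: (22 − 24)²/24 = 4/24 = 0.1667
Thu: (11 − 24)²/24 = 169/24 = 7.0417
Fri: (35 − 24)²/24 = 121/24 = 5.0417
Sat: (20 − 24)²/24 = 16/24 = 0.6667
Sun: (20 − 24)²/24 = 16/24 = 0.6667
Sum = 16.667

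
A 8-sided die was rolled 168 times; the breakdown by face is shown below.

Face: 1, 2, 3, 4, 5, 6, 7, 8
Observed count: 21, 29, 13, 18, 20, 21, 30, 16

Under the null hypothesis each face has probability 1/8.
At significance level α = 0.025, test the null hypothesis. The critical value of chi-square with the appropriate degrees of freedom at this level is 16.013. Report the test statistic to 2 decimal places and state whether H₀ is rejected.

11.62; do not reject

Under H₀ each category has probability 1/8, so each expected count is 168/8 = 21.
cat         O        E   (O−E)²/E
1          21       21      0.000
2          29       21      3.048
3          13       21      3.048
4          18       21      0.429
5          20       21      0.048
6          21       21      0.000
7          30       21      3.857
8          16       21      1.190
Sum = 11.62
df = 7. Since 11.62 < 16.013, we do not reject H₀.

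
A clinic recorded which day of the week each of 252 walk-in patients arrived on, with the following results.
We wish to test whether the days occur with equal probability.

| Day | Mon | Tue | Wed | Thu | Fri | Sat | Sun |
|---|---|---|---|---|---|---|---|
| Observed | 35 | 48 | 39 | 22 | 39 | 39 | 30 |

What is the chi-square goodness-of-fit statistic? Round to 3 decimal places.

11.222

Expected count for each of the 7 categories: 252/7 = 36.
χ² = (35−36)²/36 + (48−36)²/36 + (39−36)²/36 + (22−36)²/36 + (39−36)²/36 + (39−36)²/36 + (30−36)²/36
   = 0.0278 + 4.0000 + 0.2500 + 5.4444 + 0.2500 + 0.2500 + 1.0000
Sum = 11.222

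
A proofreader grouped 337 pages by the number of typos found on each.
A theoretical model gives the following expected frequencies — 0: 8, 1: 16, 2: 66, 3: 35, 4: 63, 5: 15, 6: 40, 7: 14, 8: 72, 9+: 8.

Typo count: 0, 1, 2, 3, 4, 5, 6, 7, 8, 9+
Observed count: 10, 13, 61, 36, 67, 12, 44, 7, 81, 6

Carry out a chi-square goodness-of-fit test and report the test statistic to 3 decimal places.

7.849

χ² = (10−8)²/8 + (13−16)²/16 + (61−66)²/66 + (36−35)²/35 + (67−63)²/63 + (12−15)²/15 + (44−40)²/40 + (7−14)²/14 + (81−72)²/72 + (6−8)²/8
   = 0.5000 + 0.5625 + 0.3788 + 0.0286 + 0.2540 + 0.6000 + 0.4000 + 3.5000 + 1.1250 + 0.5000
Sum = 7.849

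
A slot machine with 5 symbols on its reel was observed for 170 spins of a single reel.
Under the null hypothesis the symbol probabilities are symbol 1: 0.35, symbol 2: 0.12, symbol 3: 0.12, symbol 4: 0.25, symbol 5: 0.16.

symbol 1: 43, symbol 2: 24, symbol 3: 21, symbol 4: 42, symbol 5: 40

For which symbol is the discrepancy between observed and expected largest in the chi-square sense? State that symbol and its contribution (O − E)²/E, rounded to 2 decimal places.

Expected counts E_i = n·p_i: 170×0.35 = 59.5, 170×0.12 = 20.4, 170×0.12 = 20.4, 170×0.25 = 42.5, 170×0.16 = 27.2.
cat           O        E   (O−E)²/E
symbol 1     43     59.5      4.576
symbol 2     24     20.4      0.635
symbol 3     21     20.4      0.018
symbol 4     42     42.5      0.006
symbol 5     40     27.2      6.024
The largest term is for symbol 5: 6.02.

symbol 5, 6.02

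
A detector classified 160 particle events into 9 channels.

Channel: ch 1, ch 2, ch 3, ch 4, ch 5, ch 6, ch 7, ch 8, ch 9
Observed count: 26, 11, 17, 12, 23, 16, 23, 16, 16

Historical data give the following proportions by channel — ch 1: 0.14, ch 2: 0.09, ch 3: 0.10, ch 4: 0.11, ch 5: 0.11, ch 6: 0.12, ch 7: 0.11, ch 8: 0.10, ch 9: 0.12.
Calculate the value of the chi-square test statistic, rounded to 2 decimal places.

Expected counts E_i = n·p_i: 160×0.14 = 22.4, 160×0.09 = 14.4, 160×0.10 = 16, 160×0.11 = 17.6, 160×0.11 = 17.6, 160×0.12 = 19.2, 160×0.11 = 17.6, 160×0.10 = 16, 160×0.12 = 19.2.
cat         O        E   (O−E)²/E
ch 1       26     22.4      0.579
ch 2       11     14.4      0.803
ch 3       17       16      0.063
ch 4       12     17.6      1.782
ch 5       23     17.6      1.657
ch 6       16     19.2      0.533
ch 7       23     17.6      1.657
ch 8       16       16      0.000
ch 9       16     19.2      0.533
Sum = 7.61

7.61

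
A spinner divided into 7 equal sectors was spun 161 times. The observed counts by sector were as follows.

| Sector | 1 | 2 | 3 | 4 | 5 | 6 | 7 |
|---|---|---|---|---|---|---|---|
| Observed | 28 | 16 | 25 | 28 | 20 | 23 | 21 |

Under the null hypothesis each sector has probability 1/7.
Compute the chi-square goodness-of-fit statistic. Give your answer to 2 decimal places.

5.04

Expected count for each of the 7 categories: 161/7 = 23.
cat         O        E   (O−E)²/E
1          28       23      1.087
2          16       23      2.130
3          25       23      0.174
4          28       23      1.087
5          20       23      0.391
6          23       23      0.000
7          21       23      0.174
Sum = 5.04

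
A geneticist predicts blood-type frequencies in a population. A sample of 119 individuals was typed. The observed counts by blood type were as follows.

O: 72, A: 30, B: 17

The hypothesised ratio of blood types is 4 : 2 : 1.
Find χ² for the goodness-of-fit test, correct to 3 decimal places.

Ratio total = 7. Expected counts: 119×4/7 = 68, 119×2/7 = 34, 119×1/7 = 17.
cat         O        E   (O−E)²/E
O          72       68     0.2353
A          30       34     0.4706
B          17       17     0.0000
Sum = 0.706

0.706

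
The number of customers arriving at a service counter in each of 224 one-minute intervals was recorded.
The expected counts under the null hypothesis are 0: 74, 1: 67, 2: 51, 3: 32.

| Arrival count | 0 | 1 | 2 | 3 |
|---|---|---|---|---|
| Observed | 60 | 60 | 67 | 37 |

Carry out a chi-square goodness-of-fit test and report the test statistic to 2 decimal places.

0: (60 − 74)²/74 = 196/74 = 2.649
1: (60 − 67)²/67 = 49/67 = 0.731
2: (67 − 51)²/51 = 256/51 = 5.020
3: (37 − 32)²/32 = 25/32 = 0.781
Sum = 9.18

9.18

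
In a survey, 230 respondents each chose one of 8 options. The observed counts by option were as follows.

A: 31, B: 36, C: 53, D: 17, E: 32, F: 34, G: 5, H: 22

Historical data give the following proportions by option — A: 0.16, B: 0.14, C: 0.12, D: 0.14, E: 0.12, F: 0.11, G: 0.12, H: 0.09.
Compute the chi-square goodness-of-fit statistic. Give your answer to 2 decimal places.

54.19

Expected counts E_i = n·p_i: 230×0.16 = 36.8, 230×0.14 = 32.2, 230×0.12 = 27.6, 230×0.14 = 32.2, 230×0.12 = 27.6, 230×0.11 = 25.3, 230×0.12 = 27.6, 230×0.09 = 20.7.
χ² = (31−36.8)²/36.8 + (36−32.2)²/32.2 + (53−27.6)²/27.6 + (17−32.2)²/32.2 + (32−27.6)²/27.6 + (34−25.3)²/25.3 + (5−27.6)²/27.6 + (22−20.7)²/20.7
   = 0.914 + 0.448 + 23.375 + 7.175 + 0.701 + 2.992 + 18.506 + 0.082
Sum = 54.19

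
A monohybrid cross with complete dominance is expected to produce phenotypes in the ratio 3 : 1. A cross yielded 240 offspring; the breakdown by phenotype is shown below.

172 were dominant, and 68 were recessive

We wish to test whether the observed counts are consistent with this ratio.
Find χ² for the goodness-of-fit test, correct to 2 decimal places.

1.42

Ratio total = 4. Expected counts: 240×3/4 = 180, 240×1/4 = 60.
cat            O        E   (O−E)²/E
dominant     172      180      0.356
recessive     68       60      1.067
Sum = 1.42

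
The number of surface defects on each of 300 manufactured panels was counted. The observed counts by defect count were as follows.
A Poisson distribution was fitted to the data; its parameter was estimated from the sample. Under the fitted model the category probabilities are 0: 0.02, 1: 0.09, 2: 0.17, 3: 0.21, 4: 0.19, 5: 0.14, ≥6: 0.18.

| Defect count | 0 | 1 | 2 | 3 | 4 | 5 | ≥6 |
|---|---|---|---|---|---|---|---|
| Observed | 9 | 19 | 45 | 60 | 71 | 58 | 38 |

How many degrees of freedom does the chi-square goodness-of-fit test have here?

5

There are k = 7 categories and 1 parameter estimated from the data, so df = 7 − 1 − 1 = 5.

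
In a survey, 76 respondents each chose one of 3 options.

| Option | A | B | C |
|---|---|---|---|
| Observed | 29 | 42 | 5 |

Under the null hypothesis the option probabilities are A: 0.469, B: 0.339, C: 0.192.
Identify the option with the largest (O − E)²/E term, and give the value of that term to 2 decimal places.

Expected counts E_i = n·p_i: 76×0.469 = 35.644, 76×0.339 = 25.764, 76×0.192 = 14.592.
χ² = (29−35.644)²/35.644 + (42−25.764)²/25.764 + (5−14.592)²/14.592
   = 1.238 + 10.232 + 6.305
The largest term is for B: 10.23.

B, 10.23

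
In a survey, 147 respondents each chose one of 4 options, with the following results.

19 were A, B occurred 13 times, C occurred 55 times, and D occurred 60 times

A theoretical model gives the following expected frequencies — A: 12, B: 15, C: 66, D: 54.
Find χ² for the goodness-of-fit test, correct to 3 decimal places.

χ² = (19−12)²/12 + (13−15)²/15 + (55−66)²/66 + (60−54)²/54
   = 4.0833 + 0.2667 + 1.8333 + 0.6667
Sum = 6.850

6.850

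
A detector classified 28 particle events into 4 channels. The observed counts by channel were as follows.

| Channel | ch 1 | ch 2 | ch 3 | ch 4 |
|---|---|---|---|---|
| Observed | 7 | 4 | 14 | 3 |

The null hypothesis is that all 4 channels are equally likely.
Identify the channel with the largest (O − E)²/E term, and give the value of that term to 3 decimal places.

ch 3, 7.000

Expected count for each of the 4 categories: 28/4 = 7.
cat         O        E   (O−E)²/E
ch 1        7        7     0.0000
ch 2        4        7     1.2857
ch 3       14        7     7.0000
ch 4        3        7     2.2857
The largest term is for ch 3: 7.000.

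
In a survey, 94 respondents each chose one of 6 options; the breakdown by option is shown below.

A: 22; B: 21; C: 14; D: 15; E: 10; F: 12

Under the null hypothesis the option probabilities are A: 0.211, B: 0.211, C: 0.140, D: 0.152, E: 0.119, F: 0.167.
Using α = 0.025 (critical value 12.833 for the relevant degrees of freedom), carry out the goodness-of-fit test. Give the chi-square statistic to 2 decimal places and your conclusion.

1.39; do not reject

Expected counts E_i = n·p_i: 94×0.211 = 19.834, 94×0.211 = 19.834, 94×0.140 = 13.16, 94×0.152 = 14.288, 94×0.119 = 11.186, 94×0.167 = 15.698.
A: (22 − 19.834)²/19.834 = 4.691556/19.834 = 0.237
B: (21 − 19.834)²/19.834 = 1.359556/19.834 = 0.069
C: (14 − 13.16)²/13.16 = 0.7056/13.16 = 0.054
D: (15 − 14.288)²/14.288 = 0.506944/14.288 = 0.035
E: (10 − 11.186)²/11.186 = 1.406596/11.186 = 0.126
F: (12 − 15.698)²/15.698 = 13.675204/15.698 = 0.871
Sum = 1.39
df = 5. Since 1.39 < 12.833, we do not reject H₀.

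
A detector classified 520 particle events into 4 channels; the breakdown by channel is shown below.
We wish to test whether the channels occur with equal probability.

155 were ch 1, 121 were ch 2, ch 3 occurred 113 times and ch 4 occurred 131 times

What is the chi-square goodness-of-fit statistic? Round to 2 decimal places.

Under H₀ each category has probability 1/4, so each expected count is 520/4 = 130.
χ² = (155−130)²/130 + (121−130)²/130 + (113−130)²/130 + (131−130)²/130
   = 4.808 + 0.623 + 2.223 + 0.008
Sum = 7.66

7.66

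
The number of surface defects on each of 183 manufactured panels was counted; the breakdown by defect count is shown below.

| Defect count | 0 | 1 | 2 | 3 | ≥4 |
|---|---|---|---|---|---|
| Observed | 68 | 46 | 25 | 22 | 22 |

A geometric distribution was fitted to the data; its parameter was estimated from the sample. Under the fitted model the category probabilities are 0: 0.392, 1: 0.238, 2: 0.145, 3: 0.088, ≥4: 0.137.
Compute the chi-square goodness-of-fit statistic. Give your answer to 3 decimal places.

2.956

Expected counts E_i = n·p_i: 183×0.392 = 71.736, 183×0.238 = 43.554, 183×0.145 = 26.535, 183×0.088 = 16.104, 183×0.137 = 25.071.
χ² = (68−71.736)²/71.736 + (46−43.554)²/43.554 + (25−26.535)²/26.535 + (22−16.104)²/16.104 + (22−25.071)²/25.071
   = 0.1946 + 0.1374 + 0.0888 + 2.1586 + 0.3762
Sum = 2.956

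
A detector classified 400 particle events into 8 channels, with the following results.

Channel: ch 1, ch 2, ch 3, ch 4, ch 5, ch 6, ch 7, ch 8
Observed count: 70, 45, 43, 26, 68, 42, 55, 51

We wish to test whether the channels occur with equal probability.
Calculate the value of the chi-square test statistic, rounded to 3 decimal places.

Under H₀ each category has probability 1/8, so each expected count is 400/8 = 50.
cat         O        E   (O−E)²/E
ch 1       70       50     8.0000
ch 2       45       50     0.5000
ch 3       43       50     0.9800
ch 4       26       50    11.5200
ch 5       68       50     6.4800
ch 6       42       50     1.2800
ch 7       55       50     0.5000
ch 8       51       50     0.0200
Sum = 29.280

29.280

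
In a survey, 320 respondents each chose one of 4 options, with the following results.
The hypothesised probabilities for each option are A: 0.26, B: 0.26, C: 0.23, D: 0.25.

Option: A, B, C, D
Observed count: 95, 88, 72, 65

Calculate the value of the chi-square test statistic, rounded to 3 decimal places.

4.798

Expected counts E_i = n·p_i: 320×0.26 = 83.2, 320×0.26 = 83.2, 320×0.23 = 73.6, 320×0.25 = 80.
cat         O        E   (O−E)²/E
A          95     83.2     1.6736
B          88     83.2     0.2769
C          72     73.6     0.0348
D          65       80     2.8125
Sum = 4.798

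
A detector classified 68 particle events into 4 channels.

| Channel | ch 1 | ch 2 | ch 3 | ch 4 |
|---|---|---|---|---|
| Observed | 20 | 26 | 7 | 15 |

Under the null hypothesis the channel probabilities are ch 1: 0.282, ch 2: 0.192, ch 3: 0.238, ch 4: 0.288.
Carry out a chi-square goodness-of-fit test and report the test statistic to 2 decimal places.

19.15

Expected counts E_i = n·p_i: 68×0.282 = 19.176, 68×0.192 = 13.056, 68×0.238 = 16.184, 68×0.288 = 19.584.
ch 1: (20 − 19.176)²/19.176 = 0.678976/19.176 = 0.035
ch 2: (26 − 13.056)²/13.056 = 167.547136/13.056 = 12.833
ch 3: (7 − 16.184)²/16.184 = 84.345856/16.184 = 5.212
ch 4: (15 − 19.584)²/19.584 = 21.013056/19.584 = 1.073
Sum = 19.15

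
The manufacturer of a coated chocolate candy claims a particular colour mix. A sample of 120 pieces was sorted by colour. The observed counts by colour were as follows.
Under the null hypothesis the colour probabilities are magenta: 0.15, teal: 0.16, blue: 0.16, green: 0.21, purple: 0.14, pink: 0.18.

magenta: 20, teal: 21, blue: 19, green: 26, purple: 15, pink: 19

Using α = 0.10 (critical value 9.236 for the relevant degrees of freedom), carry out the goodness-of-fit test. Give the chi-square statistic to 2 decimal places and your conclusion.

0.92; do not reject

Expected counts E_i = n·p_i: 120×0.15 = 18, 120×0.16 = 19.2, 120×0.16 = 19.2, 120×0.21 = 25.2, 120×0.14 = 16.8, 120×0.18 = 21.6.
magenta: (20 − 18)²/18 = 4/18 = 0.222
teal: (21 − 19.2)²/19.2 = 3.24/19.2 = 0.169
blue: (19 − 19.2)²/19.2 = 0.04/19.2 = 0.002
green: (26 − 25.2)²/25.2 = 0.64/25.2 = 0.025
purple: (15 − 16.8)²/16.8 = 3.24/16.8 = 0.193
pink: (19 − 21.6)²/21.6 = 6.76/21.6 = 0.313
Sum = 0.92
df = 5. Since 0.92 < 9.236, we do not reject H₀.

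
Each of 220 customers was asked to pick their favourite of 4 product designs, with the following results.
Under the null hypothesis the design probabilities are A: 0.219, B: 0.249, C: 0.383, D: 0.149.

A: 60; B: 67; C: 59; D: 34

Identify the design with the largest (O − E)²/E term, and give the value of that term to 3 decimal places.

C, 7.573

Expected counts E_i = n·p_i: 220×0.219 = 48.18, 220×0.249 = 54.78, 220×0.383 = 84.26, 220×0.149 = 32.78.
A: (60 − 48.18)²/48.18 = 139.7124/48.18 = 2.8998
B: (67 − 54.78)²/54.78 = 149.3284/54.78 = 2.7260
C: (59 − 84.26)²/84.26 = 638.0676/84.26 = 7.5726
D: (34 − 32.78)²/32.78 = 1.4884/32.78 = 0.0454
The largest term is for C: 7.573.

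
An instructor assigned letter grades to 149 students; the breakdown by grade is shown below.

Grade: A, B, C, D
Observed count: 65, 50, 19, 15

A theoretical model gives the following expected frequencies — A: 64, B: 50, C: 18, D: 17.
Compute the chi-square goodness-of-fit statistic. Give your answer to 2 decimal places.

0.31

χ² = (65−64)²/64 + (50−50)²/50 + (19−18)²/18 + (15−17)²/17
   = 0.016 + 0.000 + 0.056 + 0.235
Sum = 0.31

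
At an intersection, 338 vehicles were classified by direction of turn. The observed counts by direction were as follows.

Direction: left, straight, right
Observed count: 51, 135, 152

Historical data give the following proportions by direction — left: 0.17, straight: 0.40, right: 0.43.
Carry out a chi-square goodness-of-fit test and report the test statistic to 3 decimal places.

Expected counts E_i = n·p_i: 338×0.17 = 57.46, 338×0.40 = 135.2, 338×0.43 = 145.34.
left: (51 − 57.46)²/57.46 = 41.7316/57.46 = 0.7263
straight: (135 − 135.2)²/135.2 = 0.04/135.2 = 0.0003
right: (152 − 145.34)²/145.34 = 44.3556/145.34 = 0.3052
Sum = 1.032

1.032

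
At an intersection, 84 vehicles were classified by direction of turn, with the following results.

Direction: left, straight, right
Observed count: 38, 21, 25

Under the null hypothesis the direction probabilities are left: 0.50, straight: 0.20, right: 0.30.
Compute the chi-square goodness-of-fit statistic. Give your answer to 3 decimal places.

Expected counts E_i = n·p_i: 84×0.50 = 42, 84×0.20 = 16.8, 84×0.30 = 25.2.
left: (38 − 42)²/42 = 16/42 = 0.3810
straight: (21 − 16.8)²/16.8 = 17.64/16.8 = 1.0500
right: (25 − 25.2)²/25.2 = 0.04/25.2 = 0.0016
Sum = 1.433

1.433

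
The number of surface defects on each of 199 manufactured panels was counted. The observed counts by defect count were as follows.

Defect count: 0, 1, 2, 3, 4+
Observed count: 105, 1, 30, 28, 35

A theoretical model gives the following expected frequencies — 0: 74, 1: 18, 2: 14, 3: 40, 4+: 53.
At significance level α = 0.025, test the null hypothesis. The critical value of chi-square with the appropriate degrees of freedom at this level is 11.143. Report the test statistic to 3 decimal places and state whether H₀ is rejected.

χ² = (105−74)²/74 + (1−18)²/18 + (30−14)²/14 + (28−40)²/40 + (35−53)²/53
   = 12.9865 + 16.0556 + 18.2857 + 3.6000 + 6.1132
Sum = 57.041
df = 4. Since 57.041 > 11.143, we reject H₀.

57.041; reject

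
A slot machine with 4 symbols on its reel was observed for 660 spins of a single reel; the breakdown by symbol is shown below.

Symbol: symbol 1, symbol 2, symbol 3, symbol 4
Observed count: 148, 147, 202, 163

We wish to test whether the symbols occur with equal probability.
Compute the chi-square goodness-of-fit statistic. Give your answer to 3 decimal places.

12.036

Expected count for each of the 4 categories: 660/4 = 165.
symbol 1: (148 − 165)²/165 = 289/165 = 1.7515
symbol 2: (147 − 165)²/165 = 324/165 = 1.9636
symbol 3: (202 − 165)²/165 = 1369/165 = 8.2970
symbol 4: (163 − 165)²/165 = 4/165 = 0.0242
Sum = 12.036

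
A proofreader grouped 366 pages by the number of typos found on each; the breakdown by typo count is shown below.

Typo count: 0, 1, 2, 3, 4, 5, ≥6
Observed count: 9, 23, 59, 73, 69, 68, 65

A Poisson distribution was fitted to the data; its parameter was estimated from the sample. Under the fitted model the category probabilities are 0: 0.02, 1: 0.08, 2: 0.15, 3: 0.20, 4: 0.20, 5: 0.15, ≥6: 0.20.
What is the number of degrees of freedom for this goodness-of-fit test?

There are k = 7 categories and 1 parameter estimated from the data, so df = 7 − 1 − 1 = 5.

5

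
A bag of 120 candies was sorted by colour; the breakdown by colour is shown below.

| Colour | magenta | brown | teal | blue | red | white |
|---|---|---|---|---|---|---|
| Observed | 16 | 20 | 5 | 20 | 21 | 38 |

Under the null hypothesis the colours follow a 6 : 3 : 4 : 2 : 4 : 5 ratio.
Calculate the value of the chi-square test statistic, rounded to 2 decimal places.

Ratio total = 24. Expected counts: 120×6/24 = 30, 120×3/24 = 15, 120×4/24 = 20, 120×2/24 = 10, 120×4/24 = 20, 120×5/24 = 25.
cat          O        E   (O−E)²/E
magenta     16       30      6.533
brown       20       15      1.667
teal         5       20     11.250
blue        20       10     10.000
red         21       20      0.050
white       38       25      6.760
Sum = 36.26

36.26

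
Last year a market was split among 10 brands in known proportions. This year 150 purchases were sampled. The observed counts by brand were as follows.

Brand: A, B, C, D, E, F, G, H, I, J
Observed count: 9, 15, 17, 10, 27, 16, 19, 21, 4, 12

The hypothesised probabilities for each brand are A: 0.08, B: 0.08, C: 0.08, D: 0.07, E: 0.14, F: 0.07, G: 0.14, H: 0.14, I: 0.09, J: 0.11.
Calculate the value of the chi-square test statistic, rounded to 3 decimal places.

Expected counts E_i = n·p_i: 150×0.08 = 12, 150×0.08 = 12, 150×0.08 = 12, 150×0.07 = 10.5, 150×0.14 = 21, 150×0.07 = 10.5, 150×0.14 = 21, 150×0.14 = 21, 150×0.09 = 13.5, 150×0.11 = 16.5.
A: (9 − 12)²/12 = 9/12 = 0.7500
B: (15 − 12)²/12 = 9/12 = 0.7500
C: (17 − 12)²/12 = 25/12 = 2.0833
D: (10 − 10.5)²/10.5 = 0.25/10.5 = 0.0238
E: (27 − 21)²/21 = 36/21 = 1.7143
F: (16 − 10.5)²/10.5 = 30.25/10.5 = 2.8810
G: (19 − 21)²/21 = 4/21 = 0.1905
H: (21 − 21)²/21 = 0/21 = 0.0000
I: (4 − 13.5)²/13.5 = 90.25/13.5 = 6.6852
J: (12 − 16.5)²/16.5 = 20.25/16.5 = 1.2273
Sum = 16.305

16.305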